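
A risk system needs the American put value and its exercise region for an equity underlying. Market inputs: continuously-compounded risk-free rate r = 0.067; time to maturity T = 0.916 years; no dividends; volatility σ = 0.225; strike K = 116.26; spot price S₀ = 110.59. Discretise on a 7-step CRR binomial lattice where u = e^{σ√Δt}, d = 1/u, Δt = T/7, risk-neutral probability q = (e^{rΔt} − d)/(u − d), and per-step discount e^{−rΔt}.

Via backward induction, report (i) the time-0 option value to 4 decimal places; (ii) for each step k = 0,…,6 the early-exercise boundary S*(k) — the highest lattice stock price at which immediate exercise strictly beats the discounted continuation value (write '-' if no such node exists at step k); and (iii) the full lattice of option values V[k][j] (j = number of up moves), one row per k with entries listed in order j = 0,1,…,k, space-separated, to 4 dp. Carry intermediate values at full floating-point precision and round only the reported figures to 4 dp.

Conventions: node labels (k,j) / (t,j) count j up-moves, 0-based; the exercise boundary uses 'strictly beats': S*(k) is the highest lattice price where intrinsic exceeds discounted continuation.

price = 9.9386
boundary = - - 93.9766 86.6307 93.9766 101.9454 93.9766
tree:
9.9386
15.1588 5.5417
22.2834 9.1840 2.4508
29.6293 14.6565 4.5542 0.6534
36.4010 22.2834 8.2346 1.4137 0.0000
42.6434 29.6293 14.3146 3.0584 0.0000 0.0000
48.3979 36.4010 22.2834 6.6166 0.0000 0.0000 0.0000
53.7025 42.6434 29.6293 14.3146 0.0000 0.0000 0.0000 0.0000

Δt=0.13086, u=1.08480, d=0.92183, q=0.53370, disc=e^(-rΔt)=0.99127
k=7 terminal: V=max(K-S,0) → 53.7025 42.6434 29.6293 14.3146 0.0000 0.0000 0.0000 0.0000
k=6: j=0 S=67.8621 intr=48.3979 cont=47.3830 V=48.3979[EX]; j=1 S=79.8590 intr=36.4010 cont=35.3862 V=36.4010[EX]; j=2 S=93.9766 intr=22.2834 cont=21.2686 V=22.2834[EX]; j=3 S=110.5900 intr=5.6700 cont=6.6166 V=6.6166[hold]; j=4 S=130.1404 intr=0.0000 cont=0.0000 V=0.0000[hold]; j=5 S=153.1469 intr=0.0000 cont=0.0000 V=0.0000[hold]; j=6 S=180.2205 intr=0.0000 cont=0.0000 V=0.0000[hold]  S*(6)=93.9766
k=5: j=0 S=73.6166 intr=42.6434 cont=41.6286 V=42.6434[EX]; j=1 S=86.6307 intr=29.6293 cont=28.6145 V=29.6293[EX]; j=2 S=101.9454 intr=14.3146 cont=13.8005 V=14.3146[EX]; j=3 S=119.9676 intr=0.0000 cont=3.0584 V=3.0584[hold]; j=4 S=141.1757 intr=0.0000 cont=0.0000 V=0.0000[hold]; j=5 S=166.1331 intr=0.0000 cont=0.0000 V=0.0000[hold]  S*(5)=101.9454
k=4: j=0 S=79.8590 intr=36.4010 cont=35.3862 V=36.4010[EX]; j=1 S=93.9766 intr=22.2834 cont=21.2686 V=22.2834[EX]; j=2 S=110.5900 intr=5.6700 cont=8.2346 V=8.2346[hold]; j=3 S=130.1404 intr=0.0000 cont=1.4137 V=1.4137[hold]; j=4 S=153.1469 intr=0.0000 cont=0.0000 V=0.0000[hold]  S*(4)=93.9766
k=3: j=0 S=86.6307 intr=29.6293 cont=28.6145 V=29.6293[EX]; j=1 S=101.9454 intr=14.3146 cont=14.6565 V=14.6565[hold]; j=2 S=119.9676 intr=0.0000 cont=4.5542 V=4.5542[hold]; j=3 S=141.1757 intr=0.0000 cont=0.6534 V=0.6534[hold]  S*(3)=86.6307
k=2: j=0 S=93.9766 intr=22.2834 cont=21.4495 V=22.2834[EX]; j=1 S=110.5900 intr=5.6700 cont=9.1840 V=9.1840[hold]; j=2 S=130.1404 intr=0.0000 cont=2.4508 V=2.4508[hold]  S*(2)=93.9766
k=1: j=0 S=101.9454 intr=14.3146 cont=15.1588 V=15.1588[hold]; j=1 S=119.9676 intr=0.0000 cont=5.5417 V=5.5417[hold]  S*(1)=-
k=0: j=0 S=110.5900 intr=5.6700 cont=9.9386 V=9.9386[hold]  S*(0)=-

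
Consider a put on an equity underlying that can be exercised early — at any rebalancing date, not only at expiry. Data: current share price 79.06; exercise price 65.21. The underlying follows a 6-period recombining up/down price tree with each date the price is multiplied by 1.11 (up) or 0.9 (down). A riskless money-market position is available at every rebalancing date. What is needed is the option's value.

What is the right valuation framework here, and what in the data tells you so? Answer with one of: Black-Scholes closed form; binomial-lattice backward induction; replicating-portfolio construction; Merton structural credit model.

framework: binomial-lattice backward induction

Key observation: the put (strike 65.21 on spot 79.06) is American-style on a 6-step discrete price model, so the early-exercise decision at every node requires stepwise backward valuation — a closed form cannot price the exercise right.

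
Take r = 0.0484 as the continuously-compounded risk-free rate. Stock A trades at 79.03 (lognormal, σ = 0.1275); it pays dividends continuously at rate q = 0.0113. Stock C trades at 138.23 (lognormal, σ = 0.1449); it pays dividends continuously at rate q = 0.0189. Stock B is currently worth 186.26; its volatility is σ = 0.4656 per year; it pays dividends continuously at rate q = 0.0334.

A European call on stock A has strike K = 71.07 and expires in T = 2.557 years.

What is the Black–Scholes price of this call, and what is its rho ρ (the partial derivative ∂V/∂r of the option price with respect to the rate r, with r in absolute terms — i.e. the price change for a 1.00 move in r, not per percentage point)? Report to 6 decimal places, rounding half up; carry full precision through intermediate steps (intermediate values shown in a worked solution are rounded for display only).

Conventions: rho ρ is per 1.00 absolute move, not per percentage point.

price = 15.189512
ρ = 130.331170

σ√T = 0.1275·√2.557 = 0.203880
d₁ = (ln(S/K) + (r−q+σ²/2)T) / (σ√T) = (ln(79.03/71.07) + (0.0484−0.0113+0.1275²/2)·2.557) / 0.203880 = (0.106162 + 0.115648) / 0.203880 = 1.087944
d₂ = d₁ − σ√T = 1.087944 − 0.203880 = 0.884064
e^{−rT} = 0.883593
e^{−qT} = 0.971519
N(d₁) = 0.861690,  N(d₂) = 0.811669
Call price V = S·e^{−qT}·N(d₁) − K·e^{−rT}·N(d₂) = 66.159856 − 50.970344 = 15.189512
ρ = K·T·e^{−rT}·N(d₂) = 130.331170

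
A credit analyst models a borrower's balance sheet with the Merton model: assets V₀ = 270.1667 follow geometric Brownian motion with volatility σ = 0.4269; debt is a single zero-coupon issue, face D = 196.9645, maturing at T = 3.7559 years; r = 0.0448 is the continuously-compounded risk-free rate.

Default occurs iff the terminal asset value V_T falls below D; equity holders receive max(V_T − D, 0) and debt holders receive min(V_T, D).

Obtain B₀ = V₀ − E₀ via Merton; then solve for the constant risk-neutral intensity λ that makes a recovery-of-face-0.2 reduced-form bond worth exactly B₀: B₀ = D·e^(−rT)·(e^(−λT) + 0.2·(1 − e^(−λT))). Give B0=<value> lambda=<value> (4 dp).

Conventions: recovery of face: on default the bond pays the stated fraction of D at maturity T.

B0=137.5031 lambda=0.0653

Apply the equity-as-call identities (strike 196.9645, horizon 3.7559 years):
d₁ = [ln(V₀/D) + (r + σ²/2)T] / (σ√T)
   = [ln(270.1667/196.9645) + (0.0448 + 0.5·0.4269²)·3.7559] / (0.4269·√3.7559)
   = [0.316016 + 0.510509] / 0.827338 = 0.999016
d₂ = d₁ − σ√T = 0.999016 − 0.827338 = 0.171678
N(d₁) = 0.841107,  N(d₂) = 0.568155,  e^(−rT) = 0.845130
E₀ = V₀·N(d₁) − D·e^(−rT)·N(d₂)
   = 270.1667·0.841107 − 196.9645·0.845130·0.568155 = 132.663583
B₀ = V₀ − E₀ = 270.1667 − 132.663583 = 137.503117
e^(−λT) = (B₀·e^(rT)/D − 0.2)/(1 − 0.2) = (137.5031·1.183249/196.9645 − 0.2)/0.8 = 0.78254933
λ = −ln(0.78254933)/3.7559 = 0.065284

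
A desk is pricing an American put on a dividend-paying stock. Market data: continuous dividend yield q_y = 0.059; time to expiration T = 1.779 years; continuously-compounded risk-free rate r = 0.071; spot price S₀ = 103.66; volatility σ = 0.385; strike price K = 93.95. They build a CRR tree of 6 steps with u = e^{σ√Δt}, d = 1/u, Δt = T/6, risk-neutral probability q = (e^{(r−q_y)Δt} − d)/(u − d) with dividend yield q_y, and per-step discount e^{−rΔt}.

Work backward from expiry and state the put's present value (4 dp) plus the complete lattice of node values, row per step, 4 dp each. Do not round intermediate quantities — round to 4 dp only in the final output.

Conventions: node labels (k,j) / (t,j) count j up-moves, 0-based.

price = 13.7288
tree:
13.7288
20.0680 6.8132
28.4134 11.0567 2.0730
38.6818 17.4993 3.8933 0.0000
49.1343 26.7308 7.3120 0.0000 0.0000
57.6100 38.6818 13.7327 0.0000 0.0000 0.0000
64.4828 49.1343 25.7914 0.0000 0.0000 0.0000 0.0000

Δt=0.29650  u=1.23323  d=0.81088  q=0.45622  discount=0.97917
step 6 (expiry): payoffs max(K−S,0) = 64.4828 49.1343 25.7914 0.0000 0.0000 0.0000 0.0000
k=5: (k=5,j=0): S=36.3400, K−S=57.6100, hold=56.2831 ⇒ V=57.6100 exercise | (k=5,j=1): S=55.2682, K−S=38.6818, hold=37.6831 ⇒ V=38.6818 exercise | (k=5,j=2): S=84.0555, K−S=9.8945, hold=13.7327 ⇒ V=13.7327 continue | (k=5,j=3): S=127.8370, K−S=0.0000, hold=0.0000 ⇒ V=0.0000 continue | (k=5,j=4): S=194.4227, K−S=0.0000, hold=0.0000 ⇒ V=0.0000 continue | (k=5,j=5): S=295.6906, K−S=0.0000, hold=0.0000 ⇒ V=0.0000 continue
k=4: (k=4,j=0): S=44.8157, K−S=49.1343, hold=47.9544 ⇒ V=49.1343 exercise | (k=4,j=1): S=68.1586, K−S=25.7914, hold=26.7308 ⇒ V=26.7308 continue | (k=4,j=2): S=103.6600, K−S=0.0000, hold=7.3120 ⇒ V=7.3120 continue | (k=4,j=3): S=157.6528, K−S=0.0000, hold=0.0000 ⇒ V=0.0000 continue | (k=4,j=4): S=239.7686, K−S=0.0000, hold=0.0000 ⇒ V=0.0000 continue
k=3: (k=3,j=0): S=55.2682, K−S=38.6818, hold=38.1028 ⇒ V=38.6818 exercise | (k=3,j=1): S=84.0555, K−S=9.8945, hold=17.4993 ⇒ V=17.4993 continue | (k=3,j=2): S=127.8370, K−S=0.0000, hold=3.8933 ⇒ V=3.8933 continue | (k=3,j=3): S=194.4227, K−S=0.0000, hold=0.0000 ⇒ V=0.0000 continue
k=2: (k=2,j=0): S=68.1586, K−S=25.7914, hold=28.4134 ⇒ V=28.4134 continue | (k=2,j=1): S=103.6600, K−S=0.0000, hold=11.0567 ⇒ V=11.0567 continue | (k=2,j=2): S=157.6528, K−S=0.0000, hold=2.0730 ⇒ V=2.0730 continue
k=1: (k=1,j=0): S=84.0555, K−S=9.8945, hold=20.0680 ⇒ V=20.0680 continue | (k=1,j=1): S=127.8370, K−S=0.0000, hold=6.8132 ⇒ V=6.8132 continue
k=0: (k=0,j=0): S=103.6600, K−S=0.0000, hold=13.7288 ⇒ V=13.7288 continue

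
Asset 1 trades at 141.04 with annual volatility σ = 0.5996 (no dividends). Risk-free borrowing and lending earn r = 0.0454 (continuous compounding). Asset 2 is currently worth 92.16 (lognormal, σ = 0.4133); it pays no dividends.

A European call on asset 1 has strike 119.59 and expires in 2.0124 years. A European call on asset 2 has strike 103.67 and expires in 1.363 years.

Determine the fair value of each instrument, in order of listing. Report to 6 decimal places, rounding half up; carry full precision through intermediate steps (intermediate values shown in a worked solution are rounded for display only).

[asset 1 call K=119.59]
σ√T = 0.5996·√2.0124 = 0.850587
d₁ = (ln(S/K) + (r+σ²/2)T) / (σ√T) = (ln(141.04/119.59) + (0.0454+0.5996²/2)·2.0124) / 0.850587 = (0.164974 + 0.453112) / 0.850587 = 0.726659
d₂ = d₁ − σ√T = 0.726659 − 0.850587 = -0.123928
e^{−rT} = 0.912686
N(d₁) = 0.766282,  N(d₂) = 0.450686
price = S·N(d₁) − K·e^{−rT}·N(d₂) = 108.076478 − 49.191547 = 58.884931
[asset 2 call K=103.67]
σ√T = 0.4133·√1.363 = 0.482518
d₁ = (ln(S/K) + (r+σ²/2)T) / (σ√T) = (ln(92.16/103.67) + (0.0454+0.4133²/2)·1.363) / 0.482518 = (-0.117687 + 0.178292) / 0.482518 = 0.125602
d₂ = d₁ − σ√T = 0.125602 − 0.482518 = -0.356916
e^{−rT} = 0.939995
N(d₁) = 0.549977,  N(d₂) = 0.360578
price = S·N(d₁) − K·e^{−rT}·N(d₂) = 50.685845 − 35.138039 = 15.547806

price(asset 1 call K=119.59) = 58.884931
price(asset 2 call K=103.67) = 15.547806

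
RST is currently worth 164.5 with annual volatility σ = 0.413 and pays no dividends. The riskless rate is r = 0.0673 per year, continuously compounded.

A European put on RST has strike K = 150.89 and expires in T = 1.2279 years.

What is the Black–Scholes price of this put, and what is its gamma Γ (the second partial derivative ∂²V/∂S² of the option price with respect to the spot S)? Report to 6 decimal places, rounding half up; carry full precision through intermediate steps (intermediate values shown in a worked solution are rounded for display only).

σ√T = 0.413·√1.2279 = 0.457648
d₁ = (ln(S/K) + (r+σ²/2)T) / (σ√T) = (ln(164.5/150.89) + (0.0673+0.413²/2)·1.2279) / 0.457648 = (0.086359 + 0.187359) / 0.457648 = 0.598097
d₂ = d₁ − σ√T = 0.598097 − 0.457648 = 0.140449
e^{−rT} = 0.920685
N(−d₁) = 0.274888,  N(−d₂) = 0.444153
Put price V = K·e^{−rT}·N(−d₂) − S·N(−d₁) = 61.702607 − 45.218999 = 16.483608
φ(d₁) = (1/√(2π))·e^{−d₁²/2} = 0.333605
Γ = φ(d₁) / (S·σ·√T) = 0.004431

price = 16.483608
Γ = 0.004431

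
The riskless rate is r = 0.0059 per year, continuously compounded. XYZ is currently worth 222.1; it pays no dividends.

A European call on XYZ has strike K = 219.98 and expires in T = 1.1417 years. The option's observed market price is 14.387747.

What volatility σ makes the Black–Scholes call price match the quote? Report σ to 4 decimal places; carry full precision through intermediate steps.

At σ = 0.1333 the Black–Scholes value reproduces the quote:
σ√T = 0.1333·√1.1417 = 0.142432
d₁ = (ln(S/K) + (r+σ²/2)T) / (σ√T) = (ln(222.1/219.98) + (0.0059+0.1333²/2)·1.1417) / 0.142432 = (0.009591 + 0.016879) / 0.142432 = 0.185847
d₂ = d₁ − σ√T = 0.185847 − 0.142432 = 0.043416
e^{−rT} = 0.993287
N(d₁) = 0.573718,  N(d₂) = 0.517315
V = S·N(d₁) − K·e^{−rT}·N(d₂) = 127.422701 − 113.034954 = 14.387747 (the observed quote) — the price is monotone increasing in volatility, hence this σ is the only solution

sigma = 0.1333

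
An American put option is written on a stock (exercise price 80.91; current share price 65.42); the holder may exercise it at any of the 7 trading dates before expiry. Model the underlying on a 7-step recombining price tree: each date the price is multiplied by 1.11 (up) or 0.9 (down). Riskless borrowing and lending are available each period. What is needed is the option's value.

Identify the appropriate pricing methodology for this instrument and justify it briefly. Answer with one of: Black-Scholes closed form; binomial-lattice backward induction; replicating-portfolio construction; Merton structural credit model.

framework: binomial-lattice backward induction

Key observation: the exercise right at every one of the 7 steps is what matters: each node needs max(80.91 − S, continuation), which only the stepwise tree valuation starting from spot 65.42 delivers.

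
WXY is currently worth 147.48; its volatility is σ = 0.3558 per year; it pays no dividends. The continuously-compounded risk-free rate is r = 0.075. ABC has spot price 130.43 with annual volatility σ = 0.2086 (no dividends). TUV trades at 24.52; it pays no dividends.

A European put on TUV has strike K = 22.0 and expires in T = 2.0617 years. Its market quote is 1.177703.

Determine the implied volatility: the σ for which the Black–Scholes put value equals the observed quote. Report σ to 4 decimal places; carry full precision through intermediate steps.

At σ = 0.2654 the Black–Scholes value reproduces the quote:
σ√T = 0.2654·√2.0617 = 0.381078
d₁ = (ln(S/K) + (r+σ²/2)T) / (σ√T) = (ln(24.52/22.0) + (0.075+0.2654²/2)·2.0617) / 0.381078 = (0.108447 + 0.227238) / 0.381078 = 0.880881
d₂ = d₁ − σ√T = 0.880881 − 0.381078 = 0.499803
e^{−rT} = 0.856734
N(−d₁) = 0.189191,  N(−d₂) = 0.308607
V = K·e^{−rT}·N(−d₂) − S·N(−d₁) = 5.816667 − 4.638964 = 1.177703 (matching the quote); vega is positive throughout, so no other σ reproduces this price

sigma = 0.2654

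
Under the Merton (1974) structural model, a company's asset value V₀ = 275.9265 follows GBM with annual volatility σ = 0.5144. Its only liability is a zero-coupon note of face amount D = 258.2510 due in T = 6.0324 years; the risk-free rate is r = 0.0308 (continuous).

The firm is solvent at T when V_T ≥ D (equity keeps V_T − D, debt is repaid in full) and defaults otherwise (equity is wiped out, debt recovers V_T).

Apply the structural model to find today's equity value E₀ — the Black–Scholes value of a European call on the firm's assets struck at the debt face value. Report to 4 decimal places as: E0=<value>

With assets at 275.9265 and a single debt payment of 258.2510 at 6.0324 years:
d₁ = [ln(V₀/D) + (r + σ²/2)T] / (σ√T)
   = [ln(275.9265/258.2510) + (0.0308 + 0.5·0.5144²)·6.0324] / (0.5144·√6.0324)
   = [0.066203 + 0.983907] / 1.263415 = 0.831167
d₂ = d₁ − σ√T = 0.831167 − 1.263415 = -0.432248
N(d₁) = 0.797060,  N(d₂) = 0.332781,  e^(−rT) = 0.830441
E₀ = V₀·N(d₁) − D·e^(−rT)·N(d₂)
   = 275.9265·0.797060 − 258.2510·0.830441·0.332781 = 148.561176

E0=148.5612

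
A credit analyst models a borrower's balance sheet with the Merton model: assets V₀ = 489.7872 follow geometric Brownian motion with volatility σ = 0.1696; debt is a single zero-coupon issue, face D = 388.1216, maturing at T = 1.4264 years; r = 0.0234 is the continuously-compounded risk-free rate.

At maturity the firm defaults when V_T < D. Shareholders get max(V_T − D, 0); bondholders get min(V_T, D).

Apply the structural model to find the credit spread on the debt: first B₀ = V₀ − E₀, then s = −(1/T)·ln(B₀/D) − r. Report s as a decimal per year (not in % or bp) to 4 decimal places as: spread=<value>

With assets at 489.7872 and a single debt payment of 388.1216 at 1.4264 years:
d₁ = [ln(V₀/D) + (r + σ²/2)T] / (σ√T)
   = [ln(489.7872/388.1216) + (0.0234 + 0.5·0.1696²)·1.4264] / (0.1696·√1.4264)
   = [0.232652 + 0.053892] / 0.202557 = 1.414640
d₂ = d₁ − σ√T = 1.414640 − 0.202557 = 1.212083
N(d₁) = 0.921413,  N(d₂) = 0.887260,  e^(−rT) = 0.967173
E₀ = V₀·N(d₁) − D·e^(−rT)·N(d₂)
   = 489.7872·0.921413 − 388.1216·0.967173·0.887260 = 118.236011
B₀ = V₀ − E₀ = 489.7872 − 118.236011 = 371.551189
spread = −(1/T)·ln(B₀/D) − r = −(1/1.4264)·ln(371.551189/388.1216) − 0.0234 = 0.00718893

spread=0.0072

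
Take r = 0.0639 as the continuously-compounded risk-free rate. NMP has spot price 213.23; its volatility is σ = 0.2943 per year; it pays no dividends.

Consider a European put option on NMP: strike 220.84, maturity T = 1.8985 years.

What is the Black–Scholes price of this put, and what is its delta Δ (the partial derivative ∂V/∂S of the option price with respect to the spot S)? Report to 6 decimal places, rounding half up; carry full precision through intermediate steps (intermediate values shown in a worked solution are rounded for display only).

σ√T = 0.2943·√1.8985 = 0.405504
d₁ = (ln(S/K) + (r+σ²/2)T) / (σ√T) = (ln(213.23/220.84) + (0.0639+0.2943²/2)·1.8985) / 0.405504 = (-0.035067 + 0.203531) / 0.405504 = 0.415443
d₂ = d₁ − σ√T = 0.415443 − 0.405504 = 0.009939
e^{−rT} = 0.885756
N(−d₁) = 0.338909,  N(−d₂) = 0.496035
Put price V = K·e^{−rT}·N(−d₂) − S·N(−d₁) = 97.029565 − 72.265521 = 24.764044
Δ = −N(−d₁) = -0.338909

price = 24.764044
Δ = -0.338909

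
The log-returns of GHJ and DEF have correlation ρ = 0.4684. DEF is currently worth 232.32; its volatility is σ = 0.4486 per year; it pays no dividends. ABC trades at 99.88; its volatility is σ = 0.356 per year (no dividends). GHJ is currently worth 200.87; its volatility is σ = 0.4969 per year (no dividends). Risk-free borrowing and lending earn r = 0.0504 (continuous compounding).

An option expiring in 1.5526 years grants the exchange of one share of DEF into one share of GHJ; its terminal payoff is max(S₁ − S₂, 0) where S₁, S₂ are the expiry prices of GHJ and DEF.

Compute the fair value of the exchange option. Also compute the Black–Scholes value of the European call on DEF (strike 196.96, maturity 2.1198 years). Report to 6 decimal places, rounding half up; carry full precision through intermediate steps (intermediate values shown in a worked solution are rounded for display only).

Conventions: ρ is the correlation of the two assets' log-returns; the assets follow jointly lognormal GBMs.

σ_eff = √(σ₁² + σ₂² − 2ρσ₁σ₂) = √(0.4969² + 0.4486² − 2·0.4684·0.4969·0.4486) = 0.489214
d₁ = (ln(S₁/S₂) + (q₂ − q₁ + σ_eff²/2)T) / (σ_eff√T) = (ln(200.87/232.32) + (0.0 − 0.0 + 0.119665)·1.5526) / 0.609577 = 0.066167
d₂ = d₁ − σ_eff√T = 0.066167 − 0.609577 = -0.543409
N(d₁) = 0.526378,  N(d₂) = 0.293424
V = S₁·e^{−q₁T}·N(d₁) − S₂·e^{−q₂T}·N(d₂) = 105.733499 − 68.168262 = 37.565238
[vanilla: DEF call K=196.96]
σ√T = 0.4486·√2.1198 = 0.653141
d₁ = (ln(S/K) + (r+σ²/2)T) / (σ√T) = (ln(232.32/196.96) + (0.0504+0.4486²/2)·2.1198) / 0.653141 = (0.165115 + 0.320134) / 0.653141 = 0.742948
d₂ = d₁ − σ√T = 0.742948 − 0.653141 = 0.089807
e^{−rT} = 0.898671
N(d₁) = 0.771243,  N(d₂) = 0.535780
price = S·N(d₁) − K·e^{−rT}·N(d₂) = 179.175250 − 94.834246 = 84.341004

exchange price = 37.565238
price(DEF call K=196.96) = 84.341004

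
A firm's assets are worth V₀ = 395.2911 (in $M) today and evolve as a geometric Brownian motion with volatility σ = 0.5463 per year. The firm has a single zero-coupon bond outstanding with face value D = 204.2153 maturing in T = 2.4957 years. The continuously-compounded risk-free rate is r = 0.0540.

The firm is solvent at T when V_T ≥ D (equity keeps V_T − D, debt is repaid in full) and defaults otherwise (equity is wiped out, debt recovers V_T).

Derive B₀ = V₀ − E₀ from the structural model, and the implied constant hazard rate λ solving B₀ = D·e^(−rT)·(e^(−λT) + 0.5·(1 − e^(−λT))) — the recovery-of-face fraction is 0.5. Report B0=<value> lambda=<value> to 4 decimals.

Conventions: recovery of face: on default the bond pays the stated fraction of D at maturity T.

B0=157.5683 lambda=0.1069

Apply the equity-as-call identities (strike 204.2153, horizon 2.4957 years):
d₁ = [ln(V₀/D) + (r + σ²/2)T] / (σ√T)
   = [ln(395.2911/204.2153) + (0.0540 + 0.5·0.5463²)·2.4957] / (0.5463·√2.4957)
   = [0.660448 + 0.507181] / 0.863033 = 1.352936
d₂ = d₁ − σ√T = 1.352936 − 0.863033 = 0.489903
N(d₁) = 0.911962,  N(d₂) = 0.687899,  e^(−rT) = 0.873919
E₀ = V₀·N(d₁) − D·e^(−rT)·N(d₂)
   = 395.2911·0.911962 − 204.2153·0.873919·0.687899 = 237.722815
B₀ = V₀ − E₀ = 395.2911 − 237.722815 = 157.568285
e^(−λT) = (B₀·e^(rT)/D − 0.5)/(1 − 0.5) = (157.5683·1.144271/204.2153 − 0.5)/0.5 = 0.76579174
λ = −ln(0.76579174)/2.4957 = 0.106922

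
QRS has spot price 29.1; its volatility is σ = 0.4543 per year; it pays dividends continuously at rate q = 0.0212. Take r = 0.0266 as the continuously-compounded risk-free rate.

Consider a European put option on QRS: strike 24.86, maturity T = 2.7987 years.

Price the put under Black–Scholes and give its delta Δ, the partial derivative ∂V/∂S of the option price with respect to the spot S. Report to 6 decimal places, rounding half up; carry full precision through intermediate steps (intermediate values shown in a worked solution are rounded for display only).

price = 5.484248
Δ = -0.256231

σ√T = 0.4543·√2.7987 = 0.760013
d₁ = (ln(S/K) + (r−q+σ²/2)T) / (σ√T) = (ln(29.1/24.86) + (0.0266−0.0212+0.4543²/2)·2.7987) / 0.760013 = (0.157478 + 0.303923) / 0.760013 = 0.607096
d₂ = d₁ − σ√T = 0.607096 − 0.760013 = -0.152917
e^{−rT} = 0.928258
e^{−qT} = 0.942393
N(−d₁) = 0.271894,  N(−d₂) = 0.560768
Put price V = K·e^{−rT}·N(−d₂) − S·e^{−qT}·N(−d₁) = 12.940562 − 7.456314 = 5.484248
Δ = −e^{−qT}·N(−d₁) = -0.256231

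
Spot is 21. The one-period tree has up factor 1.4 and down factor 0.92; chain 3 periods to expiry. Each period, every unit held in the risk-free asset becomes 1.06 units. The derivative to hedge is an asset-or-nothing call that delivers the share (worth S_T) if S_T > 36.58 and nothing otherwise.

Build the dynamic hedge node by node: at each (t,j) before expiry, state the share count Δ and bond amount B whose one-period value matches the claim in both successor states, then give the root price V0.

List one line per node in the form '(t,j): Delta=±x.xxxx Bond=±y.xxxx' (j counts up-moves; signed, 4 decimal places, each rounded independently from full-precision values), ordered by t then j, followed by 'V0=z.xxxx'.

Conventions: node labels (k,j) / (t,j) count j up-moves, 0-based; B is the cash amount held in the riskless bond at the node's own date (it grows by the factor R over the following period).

(0,0): Delta=1.5299 Bond=-25.1795
(1,0): Delta=1.1236 Bond=-18.8402
(1,1): Delta=2.1783 Bond=-45.7547
(2,0): Delta=0.0000 Bond=0.0000
(2,1): Delta=2.9167 Bond=-68.4706
(2,2): Delta=1.0000 Bond=0.0000
V0=6.9479

No-arbitrage ⇒ martingale measure with p* = (R−d)/(u−d) = 0.2917.
Terminal payoffs: V(3,0)=0.0000, V(3,1)=0.0000, V(3,2)=37.8672, V(3,3)=57.6240
(2,0): S=17.7744. Δ = (V_up−V_dn)/(S_up−S_dn) = (0.0000−0.0000)/(24.8842−16.3524) = 0.0000. V = [p*·0.0000 + (1−p*)·0.0000]/1.06 = 0.0000. B = V − Δ·S = 0.0000.
(2,1): S=27.0480. Δ = (V_up−V_dn)/(S_up−S_dn) = (37.8672−0.0000)/(37.8672−24.8842) = 2.9167. V = [p*·37.8672 + (1−p*)·0.0000]/1.06 = 10.4194. B = V − Δ·S = -68.4706.
(2,2): S=41.1600. Δ = (V_up−V_dn)/(S_up−S_dn) = (57.6240−37.8672)/(57.6240−37.8672) = 1.0000. V = [p*·57.6240 + (1−p*)·37.8672]/1.06 = 41.1600. B = V − Δ·S = 0.0000.
(1,0): S=19.3200. Δ = (V_up−V_dn)/(S_up−S_dn) = (10.4194−0.0000)/(27.0480−17.7744) = 1.1236. V = [p*·10.4194 + (1−p*)·0.0000]/1.06 = 2.8670. B = V − Δ·S = -18.8402.
(1,1): S=29.4000. Δ = (V_up−V_dn)/(S_up−S_dn) = (41.1600−10.4194)/(41.1600−27.0480) = 2.1783. V = [p*·41.1600 + (1−p*)·10.4194]/1.06 = 18.2881. B = V − Δ·S = -45.7547.
(0,0): S=21.0000. Δ = (V_up−V_dn)/(S_up−S_dn) = (18.2881−2.8670)/(29.4000−19.3200) = 1.5299. V = [p*·18.2881 + (1−p*)·2.8670]/1.06 = 6.9479. B = V − Δ·S = -25.1795.
Sanity check at the root: Δ(0,0)·S0 + B(0,0) reproduces V0 = 6.9479.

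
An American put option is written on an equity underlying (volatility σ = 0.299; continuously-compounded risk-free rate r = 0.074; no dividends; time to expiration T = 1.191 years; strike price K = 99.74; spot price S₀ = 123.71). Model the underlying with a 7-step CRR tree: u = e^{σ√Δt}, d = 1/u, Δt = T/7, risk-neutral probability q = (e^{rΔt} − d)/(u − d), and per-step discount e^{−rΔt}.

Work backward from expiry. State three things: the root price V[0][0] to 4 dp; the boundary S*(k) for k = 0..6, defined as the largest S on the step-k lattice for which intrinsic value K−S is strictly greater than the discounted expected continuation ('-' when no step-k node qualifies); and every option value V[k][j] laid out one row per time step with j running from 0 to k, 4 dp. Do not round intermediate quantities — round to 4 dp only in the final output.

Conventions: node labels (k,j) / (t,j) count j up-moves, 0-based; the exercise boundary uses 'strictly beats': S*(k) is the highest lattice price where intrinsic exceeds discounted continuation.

Δt=0.17014  u=1.13126  d=0.88397  q=0.52044  discount=0.98749
step 7 (expiry): payoffs max(K−S,0) = 47.5646 32.9685 14.2891 0.0000 0.0000 0.0000 0.0000 0.0000
step 6: (k=6,j=0): S=59.0240, K−S=40.7160, hold=39.4681 ⇒ V=40.7160 exercise | (k=6,j=1): S=75.5360, K−S=24.2040, hold=22.9561 ⇒ V=24.2040 exercise | (k=6,j=2): S=96.6673, K−S=3.0727, hold=6.7667 ⇒ V=6.7667 continue | (k=6,j=3): S=123.7100, K−S=0.0000, hold=0.0000 ⇒ V=0.0000 continue | (k=6,j=4): S=158.3180, K−S=0.0000, hold=0.0000 ⇒ V=0.0000 continue | (k=6,j=5): S=202.6075, K−S=0.0000, hold=0.0000 ⇒ V=0.0000 continue | (k=6,j=6): S=259.2871, K−S=0.0000, hold=0.0000 ⇒ V=0.0000 continue  boundary S*=75.5360
step 5: (k=5,j=0): S=66.7715, K−S=32.9685, hold=31.7206 ⇒ V=32.9685 exercise | (k=5,j=1): S=85.4509, K−S=14.2891, hold=14.9396 ⇒ V=14.9396 continue | (k=5,j=2): S=109.3559, K−S=0.0000, hold=3.2044 ⇒ V=3.2044 continue | (k=5,j=3): S=139.9483, K−S=0.0000, hold=0.0000 ⇒ V=0.0000 continue | (k=5,j=4): S=179.0989, K−S=0.0000, hold=0.0000 ⇒ V=0.0000 continue | (k=5,j=5): S=229.2019, K−S=0.0000, hold=0.0000 ⇒ V=0.0000 continue  boundary S*=66.7715
step 4: (k=4,j=0): S=75.5360, K−S=24.2040, hold=23.2904 ⇒ V=24.2040 exercise | (k=4,j=1): S=96.6673, K−S=3.0727, hold=8.7216 ⇒ V=8.7216 continue | (k=4,j=2): S=123.7100, K−S=0.0000, hold=1.5175 ⇒ V=1.5175 continue | (k=4,j=3): S=158.3180, K−S=0.0000, hold=0.0000 ⇒ V=0.0000 continue | (k=4,j=4): S=202.6075, K−S=0.0000, hold=0.0000 ⇒ V=0.0000 continue  boundary S*=75.5360
step 3: (k=3,j=0): S=85.4509, K−S=14.2891, hold=15.9443 ⇒ V=15.9443 continue | (k=3,j=1): S=109.3559, K−S=0.0000, hold=4.9101 ⇒ V=4.9101 continue | (k=3,j=2): S=139.9483, K−S=0.0000, hold=0.7186 ⇒ V=0.7186 continue | (k=3,j=3): S=179.0989, K−S=0.0000, hold=0.0000 ⇒ V=0.0000 continue  boundary S*=-
step 2: (k=2,j=0): S=96.6673, K−S=3.0727, hold=10.0740 ⇒ V=10.0740 continue | (k=2,j=1): S=123.7100, K−S=0.0000, hold=2.6945 ⇒ V=2.6945 continue | (k=2,j=2): S=158.3180, K−S=0.0000, hold=0.3403 ⇒ V=0.3403 continue  boundary S*=-
step 1: (k=1,j=0): S=109.3559, K−S=0.0000, hold=6.1554 ⇒ V=6.1554 continue | (k=1,j=1): S=139.9483, K−S=0.0000, hold=1.4509 ⇒ V=1.4509 continue  boundary S*=-
step 0: (k=0,j=0): S=123.7100, K−S=0.0000, hold=3.6606 ⇒ V=3.6606 continue  boundary S*=-

price = 3.6606
boundary = - - - - 75.5360 66.7715 75.5360
tree:
3.6606
6.1554 1.4509
10.0740 2.6945 0.3403
15.9443 4.9101 0.7186 0.0000
24.2040 8.7216 1.5175 0.0000 0.0000
32.9685 14.9396 3.2044 0.0000 0.0000 0.0000
40.7160 24.2040 6.7667 0.0000 0.0000 0.0000 0.0000
47.5646 32.9685 14.2891 0.0000 0.0000 0.0000 0.0000 0.0000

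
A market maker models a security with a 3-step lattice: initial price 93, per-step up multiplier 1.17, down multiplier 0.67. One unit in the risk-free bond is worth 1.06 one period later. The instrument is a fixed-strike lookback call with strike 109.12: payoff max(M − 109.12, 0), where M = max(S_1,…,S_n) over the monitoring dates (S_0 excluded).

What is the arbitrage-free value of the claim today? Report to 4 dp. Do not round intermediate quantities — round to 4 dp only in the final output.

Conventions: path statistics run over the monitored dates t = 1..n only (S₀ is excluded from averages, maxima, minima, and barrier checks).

No-arbitrage gives p* = (R−d)/(u−d) = 0.7800: enumerate every path, weight its payoff by its p*-probability, and discount by R^3.
Enumerate all 2^3 = 8 price paths (U = up ×1.17, D = down ×0.67); each path with k up-moves has probability p*^k·(1−p*)^(3−k).
DDD: M=62.3100, payoff=0.0000, prob=0.010648
UDD: M=108.8100, payoff=0.0000, prob=0.037752
DUD: M=72.9027, payoff=0.0000, prob=0.037752
UUD: M=127.3077, payoff=18.1877, prob=0.133848
DDU: M=62.3100, payoff=0.0000, prob=0.037752
UDU: M=108.8100, payoff=0.0000, prob=0.133848
DUU: M=85.2962, payoff=0.0000, prob=0.133848
UUU: M=148.9500, payoff=39.8300, prob=0.474552
Price = Σ prob·payoff / R^3 = 21.335798 / 1.191016 = 17.9139

price = 17.9139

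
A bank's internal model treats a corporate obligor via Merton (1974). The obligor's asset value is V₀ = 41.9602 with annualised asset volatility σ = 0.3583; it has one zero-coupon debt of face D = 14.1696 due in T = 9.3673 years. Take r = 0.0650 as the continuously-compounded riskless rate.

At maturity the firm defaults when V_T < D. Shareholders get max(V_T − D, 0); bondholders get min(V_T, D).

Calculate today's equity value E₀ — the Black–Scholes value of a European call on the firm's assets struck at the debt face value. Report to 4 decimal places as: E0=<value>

E0=34.7195

Equity is a call on the firm's assets struck at D = 14.1696:
d₁ = [ln(V₀/D) + (r + σ²/2)T] / (σ√T)
   = [ln(41.9602/14.1696) + (0.0650 + 0.5·0.3583²)·9.3673] / (0.3583·√9.3673)
   = [1.085623 + 1.210156] / 1.096615 = 2.093515
d₂ = d₁ − σ√T = 2.093515 − 1.096615 = 0.996900
N(d₁) = 0.981848,  N(d₂) = 0.840594,  e^(−rT) = 0.543963
E₀ = V₀·N(d₁) − D·e^(−rT)·N(d₂)
   = 41.9602·0.981848 − 14.1696·0.543963·0.840594 = 34.719483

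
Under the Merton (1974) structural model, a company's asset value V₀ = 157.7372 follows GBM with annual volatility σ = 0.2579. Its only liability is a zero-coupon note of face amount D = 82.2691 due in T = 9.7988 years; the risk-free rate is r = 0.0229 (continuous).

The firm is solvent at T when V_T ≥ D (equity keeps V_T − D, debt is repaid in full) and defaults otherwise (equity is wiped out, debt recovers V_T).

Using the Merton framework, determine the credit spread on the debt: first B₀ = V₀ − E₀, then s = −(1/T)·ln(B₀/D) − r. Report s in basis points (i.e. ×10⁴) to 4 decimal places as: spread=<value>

spread=89.4897

With assets at 157.7372 and a single debt payment of 82.2691 at 9.7988 years:
d₁ = [ln(V₀/D) + (r + σ²/2)T] / (σ√T)
   = [ln(157.7372/82.2691) + (0.0229 + 0.5·0.2579²)·9.7988] / (0.2579·√9.7988)
   = [0.650935 + 0.550263] / 0.807305 = 1.487911
d₂ = d₁ − σ√T = 1.487911 − 0.807305 = 0.680605
N(d₁) = 0.931613,  N(d₂) = 0.751939,  e^(−rT) = 0.799001
E₀ = V₀·N(d₁) − D·e^(−rT)·N(d₂)
   = 157.7372·0.931613 − 82.2691·0.799001·0.751939 = 97.522660
B₀ = V₀ − E₀ = 157.7372 − 97.522660 = 60.214540
spread = −(1/T)·ln(B₀/D) − r = −(1/9.7988)·ln(60.214540/82.2691) − 0.0229 = 0.00894897
in basis points: 0.00894897 × 10⁴ = 89.4897 bp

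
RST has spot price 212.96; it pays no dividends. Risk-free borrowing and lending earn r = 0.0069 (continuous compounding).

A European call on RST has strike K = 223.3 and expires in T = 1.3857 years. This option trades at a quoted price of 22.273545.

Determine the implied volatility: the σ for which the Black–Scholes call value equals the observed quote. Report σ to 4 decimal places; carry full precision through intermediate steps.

sigma = 0.2578

At σ = 0.2578 the Black–Scholes value reproduces the quote:
σ√T = 0.2578·√1.3857 = 0.303471
d₁ = (ln(S/K) + (r+σ²/2)T) / (σ√T) = (ln(212.96/223.3) + (0.0069+0.2578²/2)·1.3857) / 0.303471 = (-0.047412 + 0.055609) / 0.303471 = 0.027011
d₂ = d₁ − σ√T = 0.027011 − 0.303471 = -0.276461
e^{−rT} = 0.990484
N(d₁) = 0.510774,  N(d₂) = 0.391097
V = S·N(d₁) − K·e^{−rT}·N(d₂) = 108.774502 − 86.500956 = 22.273545 (the observed quote) — the price is monotone increasing in volatility, hence this σ is the only solution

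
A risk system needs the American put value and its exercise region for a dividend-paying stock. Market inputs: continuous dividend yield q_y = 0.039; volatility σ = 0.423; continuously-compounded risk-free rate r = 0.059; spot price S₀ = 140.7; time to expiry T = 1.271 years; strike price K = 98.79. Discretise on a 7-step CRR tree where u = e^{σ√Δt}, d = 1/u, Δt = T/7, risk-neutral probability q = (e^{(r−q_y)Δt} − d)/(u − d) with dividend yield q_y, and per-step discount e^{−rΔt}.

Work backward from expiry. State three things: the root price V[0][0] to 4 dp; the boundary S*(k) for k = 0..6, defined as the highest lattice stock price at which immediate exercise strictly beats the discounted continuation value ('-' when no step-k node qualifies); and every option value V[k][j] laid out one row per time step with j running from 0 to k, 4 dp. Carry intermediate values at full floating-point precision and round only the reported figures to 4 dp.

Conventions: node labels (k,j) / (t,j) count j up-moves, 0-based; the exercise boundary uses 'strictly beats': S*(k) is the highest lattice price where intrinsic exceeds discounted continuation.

price = 6.8514
boundary = - - - - - 57.1342 68.4189
tree:
6.8514
10.4508 2.8704
15.5611 4.8156 0.6997
22.4923 7.9501 1.3222 0.0000
31.3288 12.8503 2.4984 0.0000 0.0000
41.6558 20.1775 4.7211 0.0000 0.0000 0.0000
51.0792 30.3711 8.9211 0.0000 0.0000 0.0000 0.0000
58.9484 41.6558 16.8577 0.0000 0.0000 0.0000 0.0000 0.0000

Δt=0.18157, u=1.19751, d=0.83507, q=0.46510, disc=e^(-rΔt)=0.98934
k=7 terminal: V=max(K-S,0) → 58.9484 41.6558 16.8577 0.0000 0.0000 0.0000 0.0000 0.0000
k=6: j=0 S=47.7108 intr=51.0792 cont=50.3632 V=51.0792[EX]; j=1 S=68.4189 intr=30.3711 cont=29.8013 V=30.3711[EX]; j=2 S=98.1149 intr=0.6751 cont=8.9211 V=8.9211[hold]; j=3 S=140.7000 intr=0.0000 cont=0.0000 V=0.0000[hold]; j=4 S=201.7684 intr=0.0000 cont=0.0000 V=0.0000[hold]; j=5 S=289.3426 intr=0.0000 cont=0.0000 V=0.0000[hold]; j=6 S=414.9268 intr=0.0000 cont=0.0000 V=0.0000[hold]  S*(6)=68.4189
k=5: j=0 S=57.1342 intr=41.6558 cont=41.0063 V=41.6558[EX]; j=1 S=81.9323 intr=16.8577 cont=20.1775 V=20.1775[hold]; j=2 S=117.4937 intr=0.0000 cont=4.7211 V=4.7211[hold]; j=3 S=168.4898 intr=0.0000 cont=0.0000 V=0.0000[hold]; j=4 S=241.6200 intr=0.0000 cont=0.0000 V=0.0000[hold]; j=5 S=346.4910 intr=0.0000 cont=0.0000 V=0.0000[hold]  S*(5)=57.1342
k=4: j=0 S=68.4189 intr=30.3711 cont=31.3288 V=31.3288[hold]; j=1 S=98.1149 intr=0.6751 cont=12.8503 V=12.8503[hold]; j=2 S=140.7000 intr=0.0000 cont=2.4984 V=2.4984[hold]; j=3 S=201.7684 intr=0.0000 cont=0.0000 V=0.0000[hold]; j=4 S=289.3426 intr=0.0000 cont=0.0000 V=0.0000[hold]  S*(4)=-
k=3: j=0 S=81.9323 intr=16.8577 cont=22.4923 V=22.4923[hold]; j=1 S=117.4937 intr=0.0000 cont=7.9501 V=7.9501[hold]; j=2 S=168.4898 intr=0.0000 cont=1.3222 V=1.3222[hold]; j=3 S=241.6200 intr=0.0000 cont=0.0000 V=0.0000[hold]  S*(3)=-
k=2: j=0 S=98.1149 intr=0.6751 cont=15.5611 V=15.5611[hold]; j=1 S=140.7000 intr=0.0000 cont=4.8156 V=4.8156[hold]; j=2 S=201.7684 intr=0.0000 cont=0.6997 V=0.6997[hold]  S*(2)=-
k=1: j=0 S=117.4937 intr=0.0000 cont=10.4508 V=10.4508[hold]; j=1 S=168.4898 intr=0.0000 cont=2.8704 V=2.8704[hold]  S*(1)=-
k=0: j=0 S=140.7000 intr=0.0000 cont=6.8514 V=6.8514[hold]  S*(0)=-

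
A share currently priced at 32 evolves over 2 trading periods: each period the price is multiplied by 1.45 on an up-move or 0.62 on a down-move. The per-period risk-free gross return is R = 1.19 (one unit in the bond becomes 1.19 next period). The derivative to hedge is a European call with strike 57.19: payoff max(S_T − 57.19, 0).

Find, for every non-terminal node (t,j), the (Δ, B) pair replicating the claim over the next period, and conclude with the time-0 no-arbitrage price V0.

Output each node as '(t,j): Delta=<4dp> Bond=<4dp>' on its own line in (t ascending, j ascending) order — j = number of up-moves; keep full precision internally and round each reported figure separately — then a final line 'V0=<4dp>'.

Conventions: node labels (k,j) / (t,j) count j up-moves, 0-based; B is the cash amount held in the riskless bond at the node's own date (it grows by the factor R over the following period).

Under the risk-neutral measure, an up-move has probability p* = (R−d)/(u−d) = 0.6867 and values discount at R = 1.19.
At maturity the claim pays: V(2,0)=0.0000, V(2,1)=0.0000, V(2,2)=10.0900
(1,0): S=19.8400. Δ = (V_up−V_dn)/(S_up−S_dn) = (0.0000−0.0000)/(28.7680−12.3008) = 0.0000. V = [p*·0.0000 + (1−p*)·0.0000]/1.19 = 0.0000. B = V − Δ·S = 0.0000.
(1,1): S=46.4000. Δ = (V_up−V_dn)/(S_up−S_dn) = (10.0900−0.0000)/(67.2800−28.7680) = 0.2620. V = [p*·10.0900 + (1−p*)·0.0000]/1.19 = 5.8229. B = V − Δ·S = -6.3337.
(0,0): S=32.0000. Δ = (V_up−V_dn)/(S_up−S_dn) = (5.8229−0.0000)/(46.4000−19.8400) = 0.2192. V = [p*·5.8229 + (1−p*)·0.0000]/1.19 = 3.3604. B = V − Δ·S = -3.6552.
As a check, the time-0 holding Δ(0,0)·S0 + B(0,0) comes to 3.3604 — exactly V0.

(0,0): Delta=0.2192 Bond=-3.6552
(1,0): Delta=0.0000 Bond=0.0000
(1,1): Delta=0.2620 Bond=-6.3337
V0=3.3604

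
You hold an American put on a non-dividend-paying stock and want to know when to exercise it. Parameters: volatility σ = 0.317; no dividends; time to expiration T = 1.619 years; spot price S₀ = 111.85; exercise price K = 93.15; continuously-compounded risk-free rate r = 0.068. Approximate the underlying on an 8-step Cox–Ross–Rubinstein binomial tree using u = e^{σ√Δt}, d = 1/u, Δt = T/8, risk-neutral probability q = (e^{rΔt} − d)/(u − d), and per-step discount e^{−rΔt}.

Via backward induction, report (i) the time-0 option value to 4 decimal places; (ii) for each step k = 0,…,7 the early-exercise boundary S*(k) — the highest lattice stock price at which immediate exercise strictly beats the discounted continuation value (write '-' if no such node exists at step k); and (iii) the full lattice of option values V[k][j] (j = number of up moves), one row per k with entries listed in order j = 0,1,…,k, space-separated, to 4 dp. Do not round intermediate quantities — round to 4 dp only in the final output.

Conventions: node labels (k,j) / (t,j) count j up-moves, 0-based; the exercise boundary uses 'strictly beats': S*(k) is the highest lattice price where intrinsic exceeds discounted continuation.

params: Δt=0.20237 u=1.15328 d=0.86710 q=0.51283 e^(-rΔt)=0.98633
t_8 payoffs: 57.4086 45.6123 29.9228 9.0550 0.0000 0.0000 0.0000 0.0000 0.0000
t_7: node(7,0) S=41.2197 payoff=51.9303 vs cont=50.6572 → 51.9303 [stop]  node(7,1) S=54.8240 payoff=38.3260 vs cont=37.0529 → 38.3260 [stop]  node(7,2) S=72.9184 payoff=20.2316 vs cont=18.9585 → 20.2316 [stop]  node(7,3) S=96.9847 payoff=0.0000 vs cont=4.3511 → 4.3511 [wait]  node(7,4) S=128.9938 payoff=0.0000 vs cont=0.0000 → 0.0000 [wait]  node(7,5) S=171.5675 payoff=0.0000 vs cont=0.0000 → 0.0000 [wait]  node(7,6) S=228.1923 payoff=0.0000 vs cont=0.0000 → 0.0000 [wait]  node(7,7) S=303.5057 payoff=0.0000 vs cont=0.0000 → 0.0000 [wait]  ⇒ S*(7)=72.9184
t_6: node(6,0) S=47.5377 payoff=45.6123 vs cont=44.3392 → 45.6123 [stop]  node(6,1) S=63.2272 payoff=29.9228 vs cont=28.6497 → 29.9228 [stop]  node(6,2) S=84.0950 payoff=9.0550 vs cont=11.9224 → 11.9224 [wait]  node(6,3) S=111.8500 payoff=0.0000 vs cont=2.0907 → 2.0907 [wait]  node(6,4) S=148.7654 payoff=0.0000 vs cont=0.0000 → 0.0000 [wait]  node(6,5) S=197.8645 payoff=0.0000 vs cont=0.0000 → 0.0000 [wait]  node(6,6) S=263.1685 payoff=0.0000 vs cont=0.0000 → 0.0000 [wait]  ⇒ S*(6)=63.2272
t_5: node(5,0) S=54.8240 payoff=38.3260 vs cont=37.0529 → 38.3260 [stop]  node(5,1) S=72.9184 payoff=20.2316 vs cont=20.4089 → 20.4089 [wait]  node(5,2) S=96.9847 payoff=0.0000 vs cont=6.7864 → 6.7864 [wait]  node(5,3) S=128.9938 payoff=0.0000 vs cont=1.0046 → 1.0046 [wait]  node(5,4) S=171.5675 payoff=0.0000 vs cont=0.0000 → 0.0000 [wait]  node(5,5) S=228.1923 payoff=0.0000 vs cont=0.0000 → 0.0000 [wait]  ⇒ S*(5)=54.8240
t_4: node(4,0) S=63.2272 payoff=29.9228 vs cont=28.7394 → 29.9228 [stop]  node(4,1) S=84.0950 payoff=9.0550 vs cont=13.2395 → 13.2395 [wait]  node(4,2) S=111.8500 payoff=0.0000 vs cont=3.7691 → 3.7691 [wait]  node(4,3) S=148.7654 payoff=0.0000 vs cont=0.4827 → 0.4827 [wait]  node(4,4) S=197.8645 payoff=0.0000 vs cont=0.0000 → 0.0000 [wait]  ⇒ S*(4)=63.2272
t_3: node(3,0) S=72.9184 payoff=20.2316 vs cont=21.0751 → 21.0751 [wait]  node(3,1) S=96.9847 payoff=0.0000 vs cont=8.2682 → 8.2682 [wait]  node(3,2) S=128.9938 payoff=0.0000 vs cont=2.0553 → 2.0553 [wait]  node(3,3) S=171.5675 payoff=0.0000 vs cont=0.2320 → 0.2320 [wait]  ⇒ S*(3)=-
t_2: node(2,0) S=84.0950 payoff=9.0550 vs cont=14.3091 → 14.3091 [wait]  node(2,1) S=111.8500 payoff=0.0000 vs cont=5.0126 → 5.0126 [wait]  node(2,2) S=148.7654 payoff=0.0000 vs cont=1.1049 → 1.1049 [wait]  ⇒ S*(2)=-
t_1: node(1,0) S=96.9847 payoff=0.0000 vs cont=9.4112 → 9.4112 [wait]  node(1,1) S=128.9938 payoff=0.0000 vs cont=2.9675 → 2.9675 [wait]  ⇒ S*(1)=-
t_0: node(0,0) S=111.8500 payoff=0.0000 vs cont=6.0232 → 6.0232 [wait]  ⇒ S*(0)=-

price = 6.0232
boundary = - - - - 63.2272 54.8240 63.2272 72.9184
tree:
6.0232
9.4112 2.9675
14.3091 5.0126 1.1049
21.0751 8.2682 2.0553 0.2320
29.9228 13.2395 3.7691 0.4827 0.0000
38.3260 20.4089 6.7864 1.0046 0.0000 0.0000
45.6123 29.9228 11.9224 2.0907 0.0000 0.0000 0.0000
51.9303 38.3260 20.2316 4.3511 0.0000 0.0000 0.0000 0.0000
57.4086 45.6123 29.9228 9.0550 0.0000 0.0000 0.0000 0.0000 0.0000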